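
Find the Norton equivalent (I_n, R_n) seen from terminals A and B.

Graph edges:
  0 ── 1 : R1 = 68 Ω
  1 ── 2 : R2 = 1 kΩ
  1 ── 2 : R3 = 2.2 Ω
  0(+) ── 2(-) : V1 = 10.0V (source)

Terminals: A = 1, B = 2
Find the Thévenin equivalent first; then I_n = V_th/R_th and R_n = R_th.
Step 1 — V_th is the open-circuit voltage V_A - V_B (nothing connected across the terminals).
Nodal analysis, taking node 2 as the 0 V reference.
Source V1 fixes V_0 = 10 V.
KCL at each unknown node (sum of currents leaving = 0; resistances in Ω):
  Node 1: (V_1 - 10)/68 + (V_1 - 0)/1000 + (V_1 - 0)/2.2 = 0
Collecting terms: 0.4703 × V_1 = 0.1471  =>  V_1 = 0.3127 V
V_th = V_1 - V_2 = 0.3127 - 0 = 0.3127 V
Step 2 — R_th: zero the source — replace V1 by a short circuit (node 2 merges into node 0) — and find the resistance seen between A (node 1) and B (node 0).
Reduce the network between node 1 (A) and node 0 (B) by series/parallel combination:
  Rp1 = R1 ‖ R2 ‖ R3 (parallel, all between nodes 0 and 1) = 1/(1/68 + 1/1000 + 1/2.2) = 2.127 Ω
R_th = 2.127 Ω
I_n = V_th/R_th = 0.3127/2.127 = 0.1471 A, and R_n = R_th = 2.127 Ω

Final answer: I_n = 0.1471 A, R_n = 2.127 Ω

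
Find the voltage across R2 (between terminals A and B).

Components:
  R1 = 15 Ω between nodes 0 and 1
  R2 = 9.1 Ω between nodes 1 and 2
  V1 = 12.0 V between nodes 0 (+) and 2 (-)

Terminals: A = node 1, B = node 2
R1 and R2 are in series across V1 (node 0 → node 1 → node 2), and the output A–B is taken across R2, so this is a voltage divider.
Series current: I = V1/(R1 + R2) = 12/(15 + 9.1) = 12/24.1 = 0.4979 A
V_R2 = I × R2 = V1 × R2/(R1 + R2) = 12 × 9.1/24.1 = 4.531 V

Final answer: 4.531 V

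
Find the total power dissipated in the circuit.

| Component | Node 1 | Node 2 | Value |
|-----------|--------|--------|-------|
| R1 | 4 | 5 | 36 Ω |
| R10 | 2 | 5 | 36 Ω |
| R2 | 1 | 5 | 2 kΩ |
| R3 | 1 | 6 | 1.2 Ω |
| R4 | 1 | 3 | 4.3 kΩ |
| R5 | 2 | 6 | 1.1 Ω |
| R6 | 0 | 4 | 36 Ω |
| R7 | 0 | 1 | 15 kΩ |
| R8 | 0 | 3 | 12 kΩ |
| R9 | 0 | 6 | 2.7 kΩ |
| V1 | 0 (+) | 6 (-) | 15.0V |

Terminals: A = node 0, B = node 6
Nodal analysis, taking node 6 as the 0 V reference.
Source V1 fixes V_0 = 15 V.
KCL at each unknown node (sum of currents leaving = 0; resistances in Ω):
  Node 1: (V_1 - V_5)/2000 + (V_1 - 0)/1.2 + (V_1 - V_3)/4300 + (V_1 - 15)/15000 = 0
  Node 2: (V_2 - 0)/1.1 + (V_2 - V_5)/36 = 0
  Node 3: (V_3 - V_1)/4300 + (V_3 - 15)/12000 = 0
  Node 4: (V_4 - V_5)/36 + (V_4 - 15)/36 = 0
  Node 5: (V_5 - V_4)/36 + (V_5 - V_1)/2000 + (V_5 - V_2)/36 = 0
Collecting terms (coefficients in siemens):
  0.8341·V_1 - 0.0002326·V_3 - 0.0005·V_5 = 0.001
  0.9369·V_2 - 0.02778·V_5 = 0
  0.0003159·V_3 - 0.0002326·V_1 = 0.00125
  0.05556·V_4 - 0.02778·V_5 = 0.4167
  0.05606·V_5 - 0.0005·V_1 - 0.02778·V_2 - 0.02778·V_4 = 0
Solving these 5 simultaneous equations (Gaussian elimination) gives:
  V_1 = 0.005324 V, V_2 = 0.1494 V, V_3 = 3.961 V, V_4 = 10.02 V
  V_5 = 5.039 V
Power in each resistor, P = (ΔV)²/R:
  P_R1 = (10.02 - 5.039)²/36 = 0.689 W
  P_R2 = (0.005324 - 5.039)²/2000 = 0.01267 W
  P_R3 = (0.005324 - 0)²/1.2 = 0.00002362 W
  P_R4 = (0.005324 - 3.961)²/4300 = 0.003639 W
  P_R5 = (0.1494 - 0)²/1.1 = 0.02029 W
  P_R6 = (15 - 10.02)²/36 = 0.689 W
  P_R7 = (15 - 0.005324)²/15000 = 0.01499 W
  P_R8 = (15 - 3.961)²/12000 = 0.01016 W
  P_R9 = (15 - 0)²/2700 = 0.08333 W
  P_R10 = (0.1494 - 5.039)²/36 = 0.6642 W
P_total = P_R1 + P_R2 + P_R3 + P_R4 + P_R5 + P_R6 + P_R7 + P_R8 + P_R9 + P_R10 = 2.187 W

Final answer: 2.187 W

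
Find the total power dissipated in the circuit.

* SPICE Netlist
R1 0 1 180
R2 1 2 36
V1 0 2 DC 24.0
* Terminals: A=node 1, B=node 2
Nodal analysis, taking node 2 as the 0 V reference.
Source V1 fixes V_0 = 24 V.
KCL at each unknown node (sum of currents leaving = 0; resistances in Ω):
  Node 1: (V_1 - 24)/180 + (V_1 - 0)/36 = 0
Collecting terms: 0.03333 × V_1 = 0.1333  =>  V_1 = 4 V
Power in each resistor, P = (ΔV)²/R:
  P_R1 = (24 - 4)²/180 = 2.222 W
  P_R2 = (4 - 0)²/36 = 0.4444 W
P_total = P_R1 + P_R2 = 2.667 W

Final answer: 2.667 W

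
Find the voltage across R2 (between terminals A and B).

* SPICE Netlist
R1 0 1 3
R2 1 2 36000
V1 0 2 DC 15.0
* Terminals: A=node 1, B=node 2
R1 and R2 are in series across V1 (node 0 → node 1 → node 2), and the output A–B is taken across R2, so this is a voltage divider.
Series current: I = V1/(R1 + R2) = 15/(3 + 36000) = 15/36000 = 0.0004166 A
V_R2 = I × R2 = V1 × R2/(R1 + R2) = 15 × 36000/36000 = 15 V

Final answer: 15 V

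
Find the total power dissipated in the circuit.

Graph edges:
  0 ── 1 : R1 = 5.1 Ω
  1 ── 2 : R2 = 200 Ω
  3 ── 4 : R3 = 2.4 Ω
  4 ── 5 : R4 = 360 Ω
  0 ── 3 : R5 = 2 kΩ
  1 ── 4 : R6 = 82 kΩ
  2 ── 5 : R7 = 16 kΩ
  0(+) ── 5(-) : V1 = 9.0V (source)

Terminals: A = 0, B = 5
Nodal analysis, taking node 5 as the 0 V reference.
Source V1 fixes V_0 = 9 V.
KCL at each unknown node (sum of currents leaving = 0; resistances in Ω):
  Node 1: (V_1 - 9)/5.1 + (V_1 - V_2)/200 + (V_1 - V_4)/82000 = 0
  Node 2: (V_2 - V_1)/200 + (V_2 - 0)/16000 = 0
  Node 3: (V_3 - V_4)/2.4 + (V_3 - 9)/2000 = 0
  Node 4: (V_4 - V_3)/2.4 + (V_4 - 0)/360 + (V_4 - V_1)/82000 = 0
Collecting terms (coefficients in siemens):
  0.2011·V_1 - 0.005·V_2 - 0.0000122·V_4 = 1.765
  0.005063·V_2 - 0.005·V_1 = 0
  0.4172·V_3 - 0.4167·V_4 = 0.0045
  0.4195·V_4 - 0.0000122·V_1 - 0.4167·V_3 = 0
Solving these 4 simultaneous equations (Gaussian elimination) gives:
  V_1 = 8.997 V, V_2 = 8.886 V, V_3 = 1.409 V, V_4 = 1.4 V
Power in each resistor, P = (ΔV)²/R:
  P_R1 = (9 - 8.997)²/5.1 = 0.000002141 W
  P_R2 = (8.997 - 8.886)²/200 = 0.00006168 W
  P_R3 = (1.409 - 1.4)²/2.4 = 0.00003458 W
  P_R4 = (1.4 - 0)²/360 = 0.005443 W
  P_R5 = (9 - 1.409)²/2000 = 0.02881 W
  P_R6 = (8.997 - 1.4)²/82000 = 0.0007038 W
  P_R7 = (8.886 - 0)²/16000 = 0.004935 W
P_total = P_R1 + P_R2 + P_R3 + P_R4 + P_R5 + P_R6 + P_R7 = 0.03999 W

Final answer: 0.03999 W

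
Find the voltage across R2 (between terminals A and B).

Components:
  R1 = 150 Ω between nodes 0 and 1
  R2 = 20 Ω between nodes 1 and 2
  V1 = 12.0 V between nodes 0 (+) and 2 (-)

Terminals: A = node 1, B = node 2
R1 and R2 are in series across V1 (node 0 → node 1 → node 2), and the output A–B is taken across R2, so this is a voltage divider.
Series current: I = V1/(R1 + R2) = 12/(150 + 20) = 12/170 = 0.07059 A
V_R2 = I × R2 = V1 × R2/(R1 + R2) = 12 × 20/170 = 1.412 V

Final answer: 1.412 V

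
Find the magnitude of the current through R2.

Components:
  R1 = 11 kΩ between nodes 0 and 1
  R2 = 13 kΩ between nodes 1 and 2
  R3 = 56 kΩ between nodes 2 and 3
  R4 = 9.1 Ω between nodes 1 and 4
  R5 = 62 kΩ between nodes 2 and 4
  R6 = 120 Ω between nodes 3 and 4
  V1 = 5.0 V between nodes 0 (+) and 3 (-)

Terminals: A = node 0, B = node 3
Nodal analysis, taking node 3 as the 0 V reference.
Source V1 fixes V_0 = 5 V.
KCL at each unknown node (sum of currents leaving = 0; resistances in Ω):
  Node 1: (V_1 - 5)/11000 + (V_1 - V_2)/13000 + (V_1 - V_4)/9.1 = 0
  Node 2: (V_2 - V_1)/13000 + (V_2 - 0)/56000 + (V_2 - V_4)/62000 = 0
  Node 4: (V_4 - V_1)/9.1 + (V_4 - V_2)/62000 + (V_4 - 0)/120 = 0
Collecting terms (coefficients in siemens):
  0.1101·V_1 - 0.00007692·V_2 - 0.1099·V_4 = 0.0004545
  0.0001109·V_2 - 0.00007692·V_1 - 0.00001613·V_4 = 0
  0.1182·V_4 - 0.1099·V_1 - 0.00001613·V_2 = 0
Solving these 3 simultaneous equations (Gaussian elimination) gives:
  V_1 = 0.05789 V, V_2 = 0.04798 V, V_4 = 0.05381 V
I_R2 = (V_1 - V_2)/R2 = (0.05789 - 0.04798)/13000 = 0.0000007627 A
|I_R2| = 0.0000007627 A

Final answer: |I_R2| = 7.627e-07 A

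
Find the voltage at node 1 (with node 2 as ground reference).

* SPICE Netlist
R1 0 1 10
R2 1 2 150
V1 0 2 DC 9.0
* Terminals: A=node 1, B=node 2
Nodal analysis, taking node 2 as the 0 V reference.
Source V1 fixes V_0 = 9 V.
KCL at each unknown node (sum of currents leaving = 0; resistances in Ω):
  Node 1: (V_1 - 9)/10 + (V_1 - 0)/150 = 0
Collecting terms: 0.1067 × V_1 = 0.9  =>  V_1 = 8.438 V
The requested potential is V_1 = 8.438 V.

Final answer: V_1 = 8.438 V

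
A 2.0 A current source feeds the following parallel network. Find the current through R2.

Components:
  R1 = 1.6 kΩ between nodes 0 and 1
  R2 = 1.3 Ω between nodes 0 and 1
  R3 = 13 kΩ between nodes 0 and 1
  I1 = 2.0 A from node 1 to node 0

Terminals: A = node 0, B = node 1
All resistors sit directly between nodes 0 and 1, so they are in parallel and share one voltage V; the full source current 2 A splits among them.
1/R_par = 1/1600 + 1/1.3 + 1/13000 = 0.7699 S  =>  R_par = 1.299 Ω
V = I × R_par = 2 × 1.299 = 2.598 V
I_R2 = V/R2 = 2.598/1.3 = 1.998 A

Final answer: 1.998 A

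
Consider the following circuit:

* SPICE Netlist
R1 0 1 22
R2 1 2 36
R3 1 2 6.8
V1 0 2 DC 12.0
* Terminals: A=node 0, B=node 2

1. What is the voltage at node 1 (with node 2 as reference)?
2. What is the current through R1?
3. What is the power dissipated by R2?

Nodal analysis, taking node 2 as the 0 V reference.
Source V1 fixes V_0 = 12 V.
KCL at each unknown node (sum of currents leaving = 0; resistances in Ω):
  Node 1: (V_1 - 12)/22 + (V_1 - 0)/36 + (V_1 - 0)/6.8 = 0
Collecting terms: 0.2203 × V_1 = 0.5455  =>  V_1 = 2.476 V
Part 1:
  Read off the nodal solution: V_1 = 2.476 V
Part 2:
  I_R1 = (V_0 - V_1)/R1 = (12 - 2.476)/22 = 0.4329 A
  Magnitude: I_R1 = 0.4329 A
Part 3:
  I_R2 = (V_1 - V_2)/R2 = (2.476 - 0)/36 = 0.06878 A
  P_R2 = I_R2² × R2 = (0.06878)² × 36 = 0.1703 W

Final answers:
1. V_1 = 2.476 V
2. I_R1 = 0.4329 A
3. P_R2 = 0.1703 W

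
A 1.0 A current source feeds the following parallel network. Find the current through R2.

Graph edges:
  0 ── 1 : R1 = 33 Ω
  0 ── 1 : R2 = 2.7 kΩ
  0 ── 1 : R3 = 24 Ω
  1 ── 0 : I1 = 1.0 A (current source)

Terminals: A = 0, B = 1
All resistors sit directly between nodes 0 and 1, so they are in parallel and share one voltage V; the full source current 1 A splits among them.
1/R_par = 1/33 + 1/2700 + 1/24 = 0.07234 S  =>  R_par = 13.82 Ω
V = I × R_par = 1 × 13.82 = 13.82 V
I_R2 = V/R2 = 13.82/2700 = 0.00512 A

Final answer: 0.00512 A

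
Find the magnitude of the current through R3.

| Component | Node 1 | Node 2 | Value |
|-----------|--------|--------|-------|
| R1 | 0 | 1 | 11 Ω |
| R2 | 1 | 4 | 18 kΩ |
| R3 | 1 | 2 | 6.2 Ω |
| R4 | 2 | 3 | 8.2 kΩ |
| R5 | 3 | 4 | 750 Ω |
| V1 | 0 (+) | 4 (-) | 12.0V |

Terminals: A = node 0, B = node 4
Nodal analysis, taking node 4 as the 0 V reference.
Source V1 fixes V_0 = 12 V.
KCL at each unknown node (sum of currents leaving = 0; resistances in Ω):
  Node 1: (V_1 - 12)/11 + (V_1 - 0)/18000 + (V_1 - V_2)/6.2 = 0
  Node 2: (V_2 - V_1)/6.2 + (V_2 - V_3)/8200 = 0
  Node 3: (V_3 - V_2)/8200 + (V_3 - 0)/750 = 0
Collecting terms (coefficients in siemens):
  0.2523·V_1 - 0.1613·V_2 = 1.091
  0.1614·V_2 - 0.1613·V_1 - 0.000122·V_3 = 0
  0.001455·V_3 - 0.000122·V_2 = 0
Solving these 3 simultaneous equations (Gaussian elimination) gives:
  V_1 = 11.98 V, V_2 = 11.97 V, V_3 = 1.003 V
I_R3 = (V_1 - V_2)/R3 = (11.98 - 11.97)/6.2 = 0.001337 A
|I_R3| = 0.001337 A

Final answer: |I_R3| = 0.001337 A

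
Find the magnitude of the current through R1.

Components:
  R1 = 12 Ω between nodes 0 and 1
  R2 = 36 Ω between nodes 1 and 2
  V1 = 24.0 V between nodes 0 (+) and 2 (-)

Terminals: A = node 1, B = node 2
Nodal analysis, taking node 2 as the 0 V reference.
Source V1 fixes V_0 = 24 V.
KCL at each unknown node (sum of currents leaving = 0; resistances in Ω):
  Node 1: (V_1 - 24)/12 + (V_1 - 0)/36 = 0
Collecting terms: 0.1111 × V_1 = 2  =>  V_1 = 18 V
I_R1 = (V_0 - V_1)/R1 = (24 - 18)/12 = 0.5 A
|I_R1| = 0.5 A

Final answer: |I_R1| = 0.5 A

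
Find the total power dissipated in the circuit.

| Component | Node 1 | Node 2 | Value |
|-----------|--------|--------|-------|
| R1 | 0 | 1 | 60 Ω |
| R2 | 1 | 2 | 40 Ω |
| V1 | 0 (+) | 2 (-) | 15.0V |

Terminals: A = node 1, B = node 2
Nodal analysis, taking node 2 as the 0 V reference.
Source V1 fixes V_0 = 15 V.
KCL at each unknown node (sum of currents leaving = 0; resistances in Ω):
  Node 1: (V_1 - 15)/60 + (V_1 - 0)/40 = 0
Collecting terms: 0.04167 × V_1 = 0.25  =>  V_1 = 6 V
Power in each resistor, P = (ΔV)²/R:
  P_R1 = (15 - 6)²/60 = 1.35 W
  P_R2 = (6 - 0)²/40 = 0.9 W
P_total = P_R1 + P_R2 = 2.25 W

Final answer: 2.25 W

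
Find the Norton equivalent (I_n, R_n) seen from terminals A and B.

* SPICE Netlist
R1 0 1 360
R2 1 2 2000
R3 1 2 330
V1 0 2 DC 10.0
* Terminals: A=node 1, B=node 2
Find the Thévenin equivalent first; then I_n = V_th/R_th and R_n = R_th.
Step 1 — V_th is the open-circuit voltage V_A - V_B (nothing connected across the terminals).
Nodal analysis, taking node 2 as the 0 V reference.
Source V1 fixes V_0 = 10 V.
KCL at each unknown node (sum of currents leaving = 0; resistances in Ω):
  Node 1: (V_1 - 10)/360 + (V_1 - 0)/2000 + (V_1 - 0)/330 = 0
Collecting terms: 0.006308 × V_1 = 0.02778  =>  V_1 = 4.404 V
V_th = V_1 - V_2 = 4.404 - 0 = 4.404 V
Step 2 — R_th: zero the source — replace V1 by a short circuit (node 2 merges into node 0) — and find the resistance seen between A (node 1) and B (node 0).
Reduce the network between node 1 (A) and node 0 (B) by series/parallel combination:
  Rp1 = R1 ‖ R2 ‖ R3 (parallel, all between nodes 0 and 1) = 1/(1/360 + 1/2000 + 1/330) = 158.5 Ω
R_th = 158.5 Ω
I_n = V_th/R_th = 4.404/158.5 = 0.02778 A, and R_n = R_th = 158.5 Ω

Final answer: I_n = 0.02778 A, R_n = 158.5 Ω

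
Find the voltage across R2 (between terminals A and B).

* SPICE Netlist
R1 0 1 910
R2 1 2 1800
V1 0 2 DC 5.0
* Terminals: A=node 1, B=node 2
R1 and R2 are in series across V1 (node 0 → node 1 → node 2), and the output A–B is taken across R2, so this is a voltage divider.
Series current: I = V1/(R1 + R2) = 5/(910 + 1800) = 5/2710 = 0.001845 A
V_R2 = I × R2 = V1 × R2/(R1 + R2) = 5 × 1800/2710 = 3.321 V

Final answer: 3.321 V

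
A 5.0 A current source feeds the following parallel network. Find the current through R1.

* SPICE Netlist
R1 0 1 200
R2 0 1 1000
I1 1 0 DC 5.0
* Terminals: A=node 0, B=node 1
All resistors sit directly between nodes 0 and 1, so they are in parallel and share one voltage V; the full source current 5 A splits among them.
1/R_par = 1/200 + 1/1000 = 0.006 S  =>  R_par = 166.7 Ω
V = I × R_par = 5 × 166.7 = 833.3 V
I_R1 = V/R1 = 833.3/200 = 4.167 A

Final answer: 4.167 A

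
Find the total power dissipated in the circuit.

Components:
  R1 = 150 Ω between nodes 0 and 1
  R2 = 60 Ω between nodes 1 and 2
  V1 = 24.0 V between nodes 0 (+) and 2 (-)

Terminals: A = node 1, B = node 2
Nodal analysis, taking node 2 as the 0 V reference.
Source V1 fixes V_0 = 24 V.
KCL at each unknown node (sum of currents leaving = 0; resistances in Ω):
  Node 1: (V_1 - 24)/150 + (V_1 - 0)/60 = 0
Collecting terms: 0.02333 × V_1 = 0.16  =>  V_1 = 6.857 V
Power in each resistor, P = (ΔV)²/R:
  P_R1 = (24 - 6.857)²/150 = 1.959 W
  P_R2 = (6.857 - 0)²/60 = 0.7837 W
P_total = P_R1 + P_R2 = 2.743 W

Final answer: 2.743 W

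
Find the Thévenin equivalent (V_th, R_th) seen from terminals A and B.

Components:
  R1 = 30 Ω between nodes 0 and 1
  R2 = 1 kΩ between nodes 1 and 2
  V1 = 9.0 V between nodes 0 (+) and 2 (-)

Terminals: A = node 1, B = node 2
Step 1 — V_th is the open-circuit voltage V_A - V_B (nothing connected across the terminals).
Nodal analysis, taking node 2 as the 0 V reference.
Source V1 fixes V_0 = 9 V.
KCL at each unknown node (sum of currents leaving = 0; resistances in Ω):
  Node 1: (V_1 - 9)/30 + (V_1 - 0)/1000 = 0
Collecting terms: 0.03433 × V_1 = 0.3  =>  V_1 = 8.738 V
V_th = V_1 - V_2 = 8.738 - 0 = 8.738 V
Step 2 — R_th: zero the source — replace V1 by a short circuit (node 2 merges into node 0) — and find the resistance seen between A (node 1) and B (node 0).
Reduce the network between node 1 (A) and node 0 (B) by series/parallel combination:
  Rp1 = R1 ‖ R2 (parallel, both between nodes 0 and 1) = 1/(1/30 + 1/1000) = 29.13 Ω
R_th = 29.13 Ω

Final answer: V_th = 8.738 V, R_th = 29.13 Ω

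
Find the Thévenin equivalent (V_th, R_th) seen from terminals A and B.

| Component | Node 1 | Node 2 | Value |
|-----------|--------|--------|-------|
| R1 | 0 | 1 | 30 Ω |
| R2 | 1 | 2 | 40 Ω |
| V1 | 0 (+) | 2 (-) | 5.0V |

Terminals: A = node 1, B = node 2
Step 1 — V_th is the open-circuit voltage V_A - V_B (nothing connected across the terminals).
Nodal analysis, taking node 2 as the 0 V reference.
Source V1 fixes V_0 = 5 V.
KCL at each unknown node (sum of currents leaving = 0; resistances in Ω):
  Node 1: (V_1 - 5)/30 + (V_1 - 0)/40 = 0
Collecting terms: 0.05833 × V_1 = 0.1667  =>  V_1 = 2.857 V
V_th = V_1 - V_2 = 2.857 - 0 = 2.857 V
Step 2 — R_th: zero the source — replace V1 by a short circuit (node 2 merges into node 0) — and find the resistance seen between A (node 1) and B (node 0).
Reduce the network between node 1 (A) and node 0 (B) by series/parallel combination:
  Rp1 = R1 ‖ R2 (parallel, both between nodes 0 and 1) = 1/(1/30 + 1/40) = 17.14 Ω
R_th = 17.14 Ω

Final answer: V_th = 2.857 V, R_th = 17.14 Ω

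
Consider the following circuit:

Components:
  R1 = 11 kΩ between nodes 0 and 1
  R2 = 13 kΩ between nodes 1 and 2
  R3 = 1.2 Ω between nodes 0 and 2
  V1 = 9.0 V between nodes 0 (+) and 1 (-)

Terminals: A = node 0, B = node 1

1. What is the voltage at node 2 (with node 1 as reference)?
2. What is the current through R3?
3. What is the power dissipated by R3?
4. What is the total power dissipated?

Nodal analysis, taking node 1 as the 0 V reference.
Source V1 fixes V_0 = 9 V.
KCL at each unknown node (sum of currents leaving = 0; resistances in Ω):
  Node 2: (V_2 - 0)/13000 + (V_2 - 9)/1.2 = 0
Collecting terms: 0.8334 × V_2 = 7.5  =>  V_2 = 8.999 V
Part 1:
  Read off the nodal solution: V_2 = 8.999 V
Part 2:
  I_R3 = (V_0 - V_2)/R3 = (9 - 8.999)/1.2 = 0.0006922 A
  Magnitude: I_R3 = 0.0006922 A
Part 3:
  I_R3 = (V_0 - V_2)/R3 = (9 - 8.999)/1.2 = 0.0006922 A
  P_R3 = I_R3² × R3 = (0.0006922)² × 1.2 = 0.000000575 W
Part 4:
  Power in each resistor, P = (ΔV)²/R:
    P_R1 = (9 - 0)²/11000 = 0.007364 W
    P_R2 = (0 - 8.999)²/13000 = 0.00623 W
    P_R3 = (9 - 8.999)²/1.2 = 0.000000575 W
  P_total = P_R1 + P_R2 + P_R3 = 0.01359 W

Final answers:
1. V_2 = 8.999 V
2. I_R3 = 0.0006922 A
3. P_R3 = 5.75e-07 W
4. P_total = 0.01359 W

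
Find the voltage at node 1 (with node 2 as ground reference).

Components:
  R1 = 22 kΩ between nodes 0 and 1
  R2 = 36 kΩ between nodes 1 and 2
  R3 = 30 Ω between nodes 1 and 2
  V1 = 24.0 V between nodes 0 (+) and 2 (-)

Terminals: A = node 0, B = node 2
Nodal analysis, taking node 2 as the 0 V reference.
Source V1 fixes V_0 = 24 V.
KCL at each unknown node (sum of currents leaving = 0; resistances in Ω):
  Node 1: (V_1 - 24)/22000 + (V_1 - 0)/36000 + (V_1 - 0)/30 = 0
Collecting terms: 0.03341 × V_1 = 0.001091  =>  V_1 = 0.03266 V
The requested potential is V_1 = 0.03266 V.

Final answer: V_1 = 0.03266 V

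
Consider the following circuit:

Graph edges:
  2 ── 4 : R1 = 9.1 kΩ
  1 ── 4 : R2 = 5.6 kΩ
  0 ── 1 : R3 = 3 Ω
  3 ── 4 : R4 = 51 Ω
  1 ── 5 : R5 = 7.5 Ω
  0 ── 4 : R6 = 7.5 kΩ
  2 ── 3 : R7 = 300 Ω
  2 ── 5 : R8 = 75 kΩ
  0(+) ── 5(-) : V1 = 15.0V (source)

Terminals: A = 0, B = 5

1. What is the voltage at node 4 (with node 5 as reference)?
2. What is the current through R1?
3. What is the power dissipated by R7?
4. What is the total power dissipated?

Nodal analysis, taking node 5 as the 0 V reference.
Source V1 fixes V_0 = 15 V.
KCL at each unknown node (sum of currents leaving = 0; resistances in Ω):
  Node 1: (V_1 - V_4)/5600 + (V_1 - 15)/3 + (V_1 - 0)/7.5 = 0
  Node 2: (V_2 - V_4)/9100 + (V_2 - V_3)/300 + (V_2 - 0)/75000 = 0
  Node 3: (V_3 - V_4)/51 + (V_3 - V_2)/300 = 0
  Node 4: (V_4 - V_2)/9100 + (V_4 - V_1)/5600 + (V_4 - V_3)/51 + (V_4 - 15)/7500 = 0
Collecting terms (coefficients in siemens):
  0.4668·V_1 - 0.0001786·V_4 = 5
  0.003457·V_2 - 0.003333·V_3 - 0.0001099·V_4 = 0
  0.02294·V_3 - 0.003333·V_2 - 0.01961·V_4 = 0
  0.02003·V_4 - 0.0001786·V_1 - 0.0001099·V_2 - 0.01961·V_3 = 0.002
Solving these 4 simultaneous equations (Gaussian elimination) gives:
  V_1 = 10.71 V, V_2 = 11.98 V, V_3 = 12.03 V, V_4 = 12.03 V
Part 1:
  Read off the nodal solution: V_4 = 12.03 V
Part 2:
  I_R1 = (V_2 - V_4)/R1 = (11.98 - 12.03)/9100 = -0.000005933 A
  Magnitude: I_R1 = 0.000005933 A
Part 3:
  I_R7 = (V_2 - V_3)/R7 = (11.98 - 12.03)/300 = -0.0001538 A
  P_R7 = I_R7² × R7 = (-0.0001538)² × 300 = 0.000007097 W
Part 4:
  Power in each resistor, P = (ΔV)²/R:
    P_R1 = (11.98 - 12.03)²/9100 = 0.0000003203 W
    P_R2 = (10.71 - 12.03)²/5600 = 0.000311 W
    P_R3 = (15 - 10.71)²/3 = 6.121 W
    P_R4 = (12.03 - 12.03)²/51 = 0.000001206 W
    P_R5 = (10.71 - 0)²/7.5 = 15.31 W
    P_R6 = (15 - 12.03)²/7500 = 0.001173 W
    P_R7 = (11.98 - 12.03)²/300 = 0.000007097 W
    P_R8 = (11.98 - 0)²/75000 = 0.001914 W
  P_total = P_R1 + P_R2 + P_R3 + P_R4 + P_R5 + P_R6 + P_R7 + P_R8 = 21.43 W

Final answers:
1. V_4 = 12.03 V
2. I_R1 = 5.933e-06 A
3. P_R7 = 7.097e-06 W
4. P_total = 21.43 W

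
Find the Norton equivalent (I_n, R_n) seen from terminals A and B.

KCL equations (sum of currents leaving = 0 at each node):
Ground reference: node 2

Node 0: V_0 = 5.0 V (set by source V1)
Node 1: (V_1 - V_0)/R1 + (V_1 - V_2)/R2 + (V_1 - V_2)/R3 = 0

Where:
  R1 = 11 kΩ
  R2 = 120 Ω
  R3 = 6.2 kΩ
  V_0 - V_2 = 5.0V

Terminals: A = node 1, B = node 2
Find the Thévenin equivalent first; then I_n = V_th/R_th and R_n = R_th.
Step 1 — V_th is the open-circuit voltage V_A - V_B (nothing connected across the terminals).
Nodal analysis, taking node 2 as the 0 V reference.
Source V1 fixes V_0 = 5 V.
KCL at each unknown node (sum of currents leaving = 0; resistances in Ω):
  Node 1: (V_1 - 5)/11000 + (V_1 - 0)/120 + (V_1 - 0)/6200 = 0
Collecting terms: 0.008586 × V_1 = 0.0004545  =>  V_1 = 0.05294 V
V_th = V_1 - V_2 = 0.05294 - 0 = 0.05294 V
Step 2 — R_th: zero the source — replace V1 by a short circuit (node 2 merges into node 0) — and find the resistance seen between A (node 1) and B (node 0).
Reduce the network between node 1 (A) and node 0 (B) by series/parallel combination:
  Rp1 = R1 ‖ R2 ‖ R3 (parallel, all between nodes 0 and 1) = 1/(1/11000 + 1/120 + 1/6200) = 116.5 Ω
R_th = 116.5 Ω
I_n = V_th/R_th = 0.05294/116.5 = 0.0004545 A, and R_n = R_th = 116.5 Ω

Final answer: I_n = 0.0004545 A, R_n = 116.5 Ω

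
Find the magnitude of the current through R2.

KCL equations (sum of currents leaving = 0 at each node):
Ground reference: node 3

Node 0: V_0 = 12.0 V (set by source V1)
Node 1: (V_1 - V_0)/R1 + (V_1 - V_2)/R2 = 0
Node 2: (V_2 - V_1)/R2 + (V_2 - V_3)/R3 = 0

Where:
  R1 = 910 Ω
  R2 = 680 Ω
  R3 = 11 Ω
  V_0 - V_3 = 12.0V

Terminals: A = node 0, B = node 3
Nodal analysis, taking node 3 as the 0 V reference.
Source V1 fixes V_0 = 12 V.
KCL at each unknown node (sum of currents leaving = 0; resistances in Ω):
  Node 1: (V_1 - 12)/910 + (V_1 - V_2)/680 = 0
  Node 2: (V_2 - V_1)/680 + (V_2 - 0)/11 = 0
Collecting terms (coefficients in siemens):
  0.002569·V_1 - 0.001471·V_2 = 0.01319
  0.09238·V_2 - 0.001471·V_1 = 0
Determinant D = (0.002569)(0.09238) - (-0.001471)(-0.001471) = 0.0002352
V_1 = [(0.01319)(0.09238) - (-0.001471)(0)]/D = 5.179 V
V_2 = [(0.002569)(0) - (0.01319)(-0.001471)]/D = 0.08245 V
I_R2 = (V_1 - V_2)/R2 = (5.179 - 0.08245)/680 = 0.007495 A
|I_R2| = 0.007495 A

Final answer: |I_R2| = 0.007495 A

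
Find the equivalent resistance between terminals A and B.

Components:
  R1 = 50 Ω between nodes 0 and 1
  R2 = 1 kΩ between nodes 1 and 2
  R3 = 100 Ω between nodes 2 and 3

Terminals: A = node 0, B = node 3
Reduce the network between node 0 (A) and node 3 (B) by series/parallel combination:
  Rs1 = R1 + R2 (series, joined only at node 1) = 50 + 1000 = 1050 Ω
  Rs2 = R3 + Rs1 (series, joined only at node 2) = 100 + 1050 = 1150 Ω
R_eq = 1.15 kΩ

Final answer: 1.15 kΩ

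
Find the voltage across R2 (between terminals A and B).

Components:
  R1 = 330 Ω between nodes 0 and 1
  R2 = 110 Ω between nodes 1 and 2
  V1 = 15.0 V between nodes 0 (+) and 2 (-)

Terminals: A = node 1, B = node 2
R1 and R2 are in series across V1 (node 0 → node 1 → node 2), and the output A–B is taken across R2, so this is a voltage divider.
Series current: I = V1/(R1 + R2) = 15/(330 + 110) = 15/440 = 0.03409 A
V_R2 = I × R2 = V1 × R2/(R1 + R2) = 15 × 110/440 = 3.75 V

Final answer: 3.75 V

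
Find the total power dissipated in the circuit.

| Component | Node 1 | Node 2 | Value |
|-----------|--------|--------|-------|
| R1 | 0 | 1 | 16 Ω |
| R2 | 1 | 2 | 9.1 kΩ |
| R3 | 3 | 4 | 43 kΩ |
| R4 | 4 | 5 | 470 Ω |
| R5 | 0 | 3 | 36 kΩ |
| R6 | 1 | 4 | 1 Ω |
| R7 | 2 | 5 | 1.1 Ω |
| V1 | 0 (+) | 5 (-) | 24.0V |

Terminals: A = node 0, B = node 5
Nodal analysis, taking node 5 as the 0 V reference.
Source V1 fixes V_0 = 24 V.
KCL at each unknown node (sum of currents leaving = 0; resistances in Ω):
  Node 1: (V_1 - 24)/16 + (V_1 - V_2)/9100 + (V_1 - V_4)/1 = 0
  Node 2: (V_2 - V_1)/9100 + (V_2 - 0)/1.1 = 0
  Node 3: (V_3 - V_4)/43000 + (V_3 - 24)/36000 = 0
  Node 4: (V_4 - V_3)/43000 + (V_4 - 0)/470 + (V_4 - V_1)/1 = 0
Collecting terms (coefficients in siemens):
  1.063·V_1 - 0.0001099·V_2 - 1·V_4 = 1.5
  0.9092·V_2 - 0.0001099·V_1 = 0
  0.00005103·V_3 - 0.00002326·V_4 = 0.0006667
  1.002·V_4 - 1·V_1 - 0.00002326·V_3 = 0
Solving these 4 simultaneous equations (Gaussian elimination) gives:
  V_1 = 23.17 V, V_2 = 0.002801 V, V_3 = 23.6 V, V_4 = 23.12 V
Power in each resistor, P = (ΔV)²/R:
  P_R1 = (24 - 23.17)²/16 = 0.04282 W
  P_R2 = (23.17 - 0.002801)²/9100 = 0.05899 W
  P_R3 = (23.6 - 23.12)²/43000 = 0.000005298 W
  P_R4 = (23.12 - 0)²/470 = 1.138 W
  P_R5 = (24 - 23.6)²/36000 = 0.000004436 W
  P_R6 = (23.17 - 23.12)²/1 = 0.002419 W
  P_R7 = (0.002801 - 0)²/1.1 = 0.000007131 W
P_total = P_R1 + P_R2 + P_R3 + P_R4 + P_R5 + P_R6 + P_R7 = 1.242 W

Final answer: 1.242 W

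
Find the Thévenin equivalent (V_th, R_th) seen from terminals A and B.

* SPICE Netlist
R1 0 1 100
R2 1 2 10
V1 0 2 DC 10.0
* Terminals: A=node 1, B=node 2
Step 1 — V_th is the open-circuit voltage V_A - V_B (nothing connected across the terminals).
Nodal analysis, taking node 2 as the 0 V reference.
Source V1 fixes V_0 = 10 V.
KCL at each unknown node (sum of currents leaving = 0; resistances in Ω):
  Node 1: (V_1 - 10)/100 + (V_1 - 0)/10 = 0
Collecting terms: 0.11 × V_1 = 0.1  =>  V_1 = 0.9091 V
V_th = V_1 - V_2 = 0.9091 - 0 = 0.9091 V
Step 2 — R_th: zero the source — replace V1 by a short circuit (node 2 merges into node 0) — and find the resistance seen between A (node 1) and B (node 0).
Reduce the network between node 1 (A) and node 0 (B) by series/parallel combination:
  Rp1 = R1 ‖ R2 (parallel, both between nodes 0 and 1) = 1/(1/100 + 1/10) = 9.091 Ω
R_th = 9.091 Ω

Final answer: V_th = 0.9091 V, R_th = 9.091 Ω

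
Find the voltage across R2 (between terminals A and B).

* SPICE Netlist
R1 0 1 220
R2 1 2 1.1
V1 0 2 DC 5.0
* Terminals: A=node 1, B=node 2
R1 and R2 are in series across V1 (node 0 → node 1 → node 2), and the output A–B is taken across R2, so this is a voltage divider.
Series current: I = V1/(R1 + R2) = 5/(220 + 1.1) = 5/221.1 = 0.02261 A
V_R2 = I × R2 = V1 × R2/(R1 + R2) = 5 × 1.1/221.1 = 0.02488 V

Final answer: 0.02488 V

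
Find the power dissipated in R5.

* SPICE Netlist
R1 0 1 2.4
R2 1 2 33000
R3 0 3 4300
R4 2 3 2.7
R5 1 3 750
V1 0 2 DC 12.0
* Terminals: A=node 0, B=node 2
Nodal analysis, taking node 2 as the 0 V reference.
Source V1 fixes V_0 = 12 V.
KCL at each unknown node (sum of currents leaving = 0; resistances in Ω):
  Node 1: (V_1 - 12)/2.4 + (V_1 - 0)/33000 + (V_1 - V_3)/750 = 0
  Node 3: (V_3 - 12)/4300 + (V_3 - 0)/2.7 + (V_3 - V_1)/750 = 0
Collecting terms (coefficients in siemens):
  0.418·V_1 - 0.001333·V_3 = 5
  0.3719·V_3 - 0.001333·V_1 = 0.002791
Determinant D = (0.418)(0.3719) - (-0.001333)(-0.001333) = 0.1555
V_1 = [(5)(0.3719) - (-0.001333)(0.002791)]/D = 11.96 V
V_3 = [(0.418)(0.002791) - (5)(-0.001333)]/D = 0.05038 V
I_R5 = (V_1 - V_3)/R5 = (11.96 - 0.05038)/750 = 0.01588 A
P_R5 = I_R5² × R5 = (0.01588)² × 750 = 0.1892 W

Final answer: 0.1892 W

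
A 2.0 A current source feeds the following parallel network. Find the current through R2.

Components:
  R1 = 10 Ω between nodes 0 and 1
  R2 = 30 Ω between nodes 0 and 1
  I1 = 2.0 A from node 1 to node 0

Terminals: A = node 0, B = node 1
All resistors sit directly between nodes 0 and 1, so they are in parallel and share one voltage V; the full source current 2 A splits among them.
1/R_par = 1/10 + 1/30 = 0.1333 S  =>  R_par = 7.5 Ω
V = I × R_par = 2 × 7.5 = 15 V
I_R2 = V/R2 = 15/30 = 0.5 A

Final answer: 0.5 A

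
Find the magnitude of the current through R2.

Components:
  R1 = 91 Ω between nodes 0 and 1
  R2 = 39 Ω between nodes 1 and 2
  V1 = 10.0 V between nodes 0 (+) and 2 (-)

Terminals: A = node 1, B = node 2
Nodal analysis, taking node 2 as the 0 V reference.
Source V1 fixes V_0 = 10 V.
KCL at each unknown node (sum of currents leaving = 0; resistances in Ω):
  Node 1: (V_1 - 10)/91 + (V_1 - 0)/39 = 0
Collecting terms: 0.03663 × V_1 = 0.1099  =>  V_1 = 3 V
I_R2 = (V_1 - V_2)/R2 = (3 - 0)/39 = 0.07692 A
|I_R2| = 0.07692 A

Final answer: |I_R2| = 0.07692 A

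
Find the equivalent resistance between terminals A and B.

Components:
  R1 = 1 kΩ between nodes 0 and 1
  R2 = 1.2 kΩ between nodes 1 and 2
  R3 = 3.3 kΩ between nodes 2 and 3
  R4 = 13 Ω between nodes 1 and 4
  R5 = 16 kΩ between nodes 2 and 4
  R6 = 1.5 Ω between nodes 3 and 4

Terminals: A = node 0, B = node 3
The network is not a plain series/parallel combination. Inject a 1 A test current into terminal A (node 0) and return it from terminal B (node 3); then R_eq = V_A / (1 A).
Nodal analysis, taking node 3 as the 0 V reference.
Current source I_test pushes 1 A into node 0 and draws it out of node 3.
KCL at each unknown node (sum of currents leaving = 0; resistances in Ω):
  Node 0: (V_0 - V_1)/1000 - 1 = 0
  Node 1: (V_1 - V_0)/1000 + (V_1 - V_2)/1200 + (V_1 - V_4)/13 = 0
  Node 2: (V_2 - V_1)/1200 + (V_2 - 0)/3300 + (V_2 - V_4)/16000 = 0
  Node 4: (V_4 - V_1)/13 + (V_4 - V_2)/16000 + (V_4 - 0)/1.5 = 0
Collecting terms (coefficients in siemens):
  0.001·V_0 - 0.001·V_1 = 1
  0.07876·V_1 - 0.001·V_0 - 0.0008333·V_2 - 0.07692·V_4 = 0
  0.001199·V_2 - 0.0008333·V_1 - 0.0000625·V_4 = 0
  0.7437·V_4 - 0.07692·V_1 - 0.0000625·V_2 = 0
Solving these 4 simultaneous equations (Gaussian elimination) gives:
  V_0 = 1014 V, V_1 = 14.45 V, V_2 = 10.12 V, V_4 = 1.495 V
R_eq = V_0 / 1 A = 1014 Ω = 1.014 kΩ

Final answer: 1.014 kΩ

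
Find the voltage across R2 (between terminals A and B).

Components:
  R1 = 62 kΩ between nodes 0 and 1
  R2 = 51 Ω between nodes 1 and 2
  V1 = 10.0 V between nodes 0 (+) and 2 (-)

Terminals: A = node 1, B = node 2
R1 and R2 are in series across V1 (node 0 → node 1 → node 2), and the output A–B is taken across R2, so this is a voltage divider.
Series current: I = V1/(R1 + R2) = 10/(62000 + 51) = 10/62050 = 0.0001612 A
V_R2 = I × R2 = V1 × R2/(R1 + R2) = 10 × 51/62050 = 0.008219 V

Final answer: 0.008219 V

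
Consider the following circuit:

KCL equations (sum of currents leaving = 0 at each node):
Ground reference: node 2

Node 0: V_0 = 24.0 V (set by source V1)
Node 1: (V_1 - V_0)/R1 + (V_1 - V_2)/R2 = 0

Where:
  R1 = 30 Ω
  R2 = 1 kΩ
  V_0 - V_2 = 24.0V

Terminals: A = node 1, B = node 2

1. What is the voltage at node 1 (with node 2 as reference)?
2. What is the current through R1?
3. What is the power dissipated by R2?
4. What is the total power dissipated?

Nodal analysis, taking node 2 as the 0 V reference.
Source V1 fixes V_0 = 24 V.
KCL at each unknown node (sum of currents leaving = 0; resistances in Ω):
  Node 1: (V_1 - 24)/30 + (V_1 - 0)/1000 = 0
Collecting terms: 0.03433 × V_1 = 0.8  =>  V_1 = 23.3 V
Part 1:
  Read off the nodal solution: V_1 = 23.3 V
Part 2:
  I_R1 = (V_0 - V_1)/R1 = (24 - 23.3)/30 = 0.0233 A
  Magnitude: I_R1 = 0.0233 A
Part 3:
  I_R2 = (V_1 - V_2)/R2 = (23.3 - 0)/1000 = 0.0233 A
  P_R2 = I_R2² × R2 = (0.0233)² × 1000 = 0.5429 W
Part 4:
  Power in each resistor, P = (ΔV)²/R:
    P_R1 = (24 - 23.3)²/30 = 0.01629 W
    P_R2 = (23.3 - 0)²/1000 = 0.5429 W
  P_total = P_R1 + P_R2 = 0.5592 W

Final answers:
1. V_1 = 23.3 V
2. I_R1 = 0.0233 A
3. P_R2 = 0.5429 W
4. P_total = 0.5592 W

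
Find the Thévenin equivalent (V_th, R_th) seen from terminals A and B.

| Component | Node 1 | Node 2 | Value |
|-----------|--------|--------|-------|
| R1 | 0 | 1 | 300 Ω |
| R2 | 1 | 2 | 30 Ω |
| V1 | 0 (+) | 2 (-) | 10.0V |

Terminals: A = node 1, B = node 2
Step 1 — V_th is the open-circuit voltage V_A - V_B (nothing connected across the terminals).
Nodal analysis, taking node 2 as the 0 V reference.
Source V1 fixes V_0 = 10 V.
KCL at each unknown node (sum of currents leaving = 0; resistances in Ω):
  Node 1: (V_1 - 10)/300 + (V_1 - 0)/30 = 0
Collecting terms: 0.03667 × V_1 = 0.03333  =>  V_1 = 0.9091 V
V_th = V_1 - V_2 = 0.9091 - 0 = 0.9091 V
Step 2 — R_th: zero the source — replace V1 by a short circuit (node 2 merges into node 0) — and find the resistance seen between A (node 1) and B (node 0).
Reduce the network between node 1 (A) and node 0 (B) by series/parallel combination:
  Rp1 = R1 ‖ R2 (parallel, both between nodes 0 and 1) = 1/(1/300 + 1/30) = 27.27 Ω
R_th = 27.27 Ω

Final answer: V_th = 0.9091 V, R_th = 27.27 Ω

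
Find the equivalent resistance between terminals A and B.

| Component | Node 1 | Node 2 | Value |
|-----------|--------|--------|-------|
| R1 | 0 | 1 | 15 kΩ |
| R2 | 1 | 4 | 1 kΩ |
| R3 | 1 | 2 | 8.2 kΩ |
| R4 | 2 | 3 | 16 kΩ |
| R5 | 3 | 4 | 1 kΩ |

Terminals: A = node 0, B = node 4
Reduce the network between node 0 (A) and node 4 (B) by series/parallel combination:
  Rs1 = R3 + R4 (series, joined only at node 2) = 8200 + 16000 = 24200 Ω
  Rs2 = R5 + Rs1 (series, joined only at node 3) = 1000 + 24200 = 25200 Ω
  Rp1 = R2 ‖ Rs2 (parallel, both between nodes 1 and 4) = 1/(1/1000 + 1/25200) = 961.8 Ω
  Rs3 = R1 + Rp1 (series, joined only at node 1) = 15000 + 961.8 = 15960 Ω
R_eq = 15.96 kΩ

Final answer: 15.96 kΩ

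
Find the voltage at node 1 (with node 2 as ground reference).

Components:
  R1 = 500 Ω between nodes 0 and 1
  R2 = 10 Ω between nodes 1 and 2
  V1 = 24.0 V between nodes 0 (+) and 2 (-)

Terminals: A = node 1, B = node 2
Nodal analysis, taking node 2 as the 0 V reference.
Source V1 fixes V_0 = 24 V.
KCL at each unknown node (sum of currents leaving = 0; resistances in Ω):
  Node 1: (V_1 - 24)/500 + (V_1 - 0)/10 = 0
Collecting terms: 0.102 × V_1 = 0.048  =>  V_1 = 0.4706 V
The requested potential is V_1 = 0.4706 V.

Final answer: V_1 = 0.4706 V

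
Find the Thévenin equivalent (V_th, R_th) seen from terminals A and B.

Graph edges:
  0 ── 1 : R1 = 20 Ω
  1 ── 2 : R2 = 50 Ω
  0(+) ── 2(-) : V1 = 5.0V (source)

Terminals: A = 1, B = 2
Step 1 — V_th is the open-circuit voltage V_A - V_B (nothing connected across the terminals).
Nodal analysis, taking node 2 as the 0 V reference.
Source V1 fixes V_0 = 5 V.
KCL at each unknown node (sum of currents leaving = 0; resistances in Ω):
  Node 1: (V_1 - 5)/20 + (V_1 - 0)/50 = 0
Collecting terms: 0.07 × V_1 = 0.25  =>  V_1 = 3.571 V
V_th = V_1 - V_2 = 3.571 - 0 = 3.571 V
Step 2 — R_th: zero the source — replace V1 by a short circuit (node 2 merges into node 0) — and find the resistance seen between A (node 1) and B (node 0).
Reduce the network between node 1 (A) and node 0 (B) by series/parallel combination:
  Rp1 = R1 ‖ R2 (parallel, both between nodes 0 and 1) = 1/(1/20 + 1/50) = 14.29 Ω
R_th = 14.29 Ω

Final answer: V_th = 3.571 V, R_th = 14.29 Ω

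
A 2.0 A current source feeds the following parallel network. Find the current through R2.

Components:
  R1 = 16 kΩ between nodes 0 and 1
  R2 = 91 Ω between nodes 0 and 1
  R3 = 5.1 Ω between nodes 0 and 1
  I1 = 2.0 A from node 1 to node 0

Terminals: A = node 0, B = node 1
All resistors sit directly between nodes 0 and 1, so they are in parallel and share one voltage V; the full source current 2 A splits among them.
1/R_par = 1/16000 + 1/91 + 1/5.1 = 0.2071 S  =>  R_par = 4.828 Ω
V = I × R_par = 2 × 4.828 = 9.656 V
I_R2 = V/R2 = 9.656/91 = 0.1061 A

Final answer: 0.1061 A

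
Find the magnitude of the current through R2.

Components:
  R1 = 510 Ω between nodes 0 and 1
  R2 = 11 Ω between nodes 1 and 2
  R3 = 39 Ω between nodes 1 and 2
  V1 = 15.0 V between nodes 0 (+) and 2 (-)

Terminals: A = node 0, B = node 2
Nodal analysis, taking node 2 as the 0 V reference.
Source V1 fixes V_0 = 15 V.
KCL at each unknown node (sum of currents leaving = 0; resistances in Ω):
  Node 1: (V_1 - 15)/510 + (V_1 - 0)/11 + (V_1 - 0)/39 = 0
Collecting terms: 0.1185 × V_1 = 0.02941  =>  V_1 = 0.2482 V
I_R2 = (V_1 - V_2)/R2 = (0.2482 - 0)/11 = 0.02256 A
|I_R2| = 0.02256 A

Final answer: |I_R2| = 0.02256 A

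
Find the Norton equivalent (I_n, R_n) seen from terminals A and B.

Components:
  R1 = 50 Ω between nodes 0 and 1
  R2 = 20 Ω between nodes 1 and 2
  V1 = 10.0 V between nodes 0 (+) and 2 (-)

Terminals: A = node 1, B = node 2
Find the Thévenin equivalent first; then I_n = V_th/R_th and R_n = R_th.
Step 1 — V_th is the open-circuit voltage V_A - V_B (nothing connected across the terminals).
Nodal analysis, taking node 2 as the 0 V reference.
Source V1 fixes V_0 = 10 V.
KCL at each unknown node (sum of currents leaving = 0; resistances in Ω):
  Node 1: (V_1 - 10)/50 + (V_1 - 0)/20 = 0
Collecting terms: 0.07 × V_1 = 0.2  =>  V_1 = 2.857 V
V_th = V_1 - V_2 = 2.857 - 0 = 2.857 V
Step 2 — R_th: zero the source — replace V1 by a short circuit (node 2 merges into node 0) — and find the resistance seen between A (node 1) and B (node 0).
Reduce the network between node 1 (A) and node 0 (B) by series/parallel combination:
  Rp1 = R1 ‖ R2 (parallel, both between nodes 0 and 1) = 1/(1/50 + 1/20) = 14.29 Ω
R_th = 14.29 Ω
I_n = V_th/R_th = 2.857/14.29 = 0.2 A, and R_n = R_th = 14.29 Ω

Final answer: I_n = 0.2 A, R_n = 14.29 Ω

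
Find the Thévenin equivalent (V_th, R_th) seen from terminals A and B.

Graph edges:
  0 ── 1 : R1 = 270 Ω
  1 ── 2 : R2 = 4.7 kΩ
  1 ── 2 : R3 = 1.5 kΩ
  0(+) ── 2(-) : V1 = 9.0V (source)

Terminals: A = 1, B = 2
Step 1 — V_th is the open-circuit voltage V_A - V_B (nothing connected across the terminals).
Nodal analysis, taking node 2 as the 0 V reference.
Source V1 fixes V_0 = 9 V.
KCL at each unknown node (sum of currents leaving = 0; resistances in Ω):
  Node 1: (V_1 - 9)/270 + (V_1 - 0)/4700 + (V_1 - 0)/1500 = 0
Collecting terms: 0.004583 × V_1 = 0.03333  =>  V_1 = 7.273 V
V_th = V_1 - V_2 = 7.273 - 0 = 7.273 V
Step 2 — R_th: zero the source — replace V1 by a short circuit (node 2 merges into node 0) — and find the resistance seen between A (node 1) and B (node 0).
Reduce the network between node 1 (A) and node 0 (B) by series/parallel combination:
  Rp1 = R1 ‖ R2 ‖ R3 (parallel, all between nodes 0 and 1) = 1/(1/270 + 1/4700 + 1/1500) = 218.2 Ω
R_th = 218.2 Ω

Final answer: V_th = 7.273 V, R_th = 218.2 Ω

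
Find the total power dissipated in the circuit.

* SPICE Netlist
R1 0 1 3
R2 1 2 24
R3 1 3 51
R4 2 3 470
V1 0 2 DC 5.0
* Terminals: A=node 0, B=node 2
Nodal analysis, taking node 2 as the 0 V reference.
Source V1 fixes V_0 = 5 V.
KCL at each unknown node (sum of currents leaving = 0; resistances in Ω):
  Node 1: (V_1 - 5)/3 + (V_1 - 0)/24 + (V_1 - V_3)/51 = 0
  Node 3: (V_3 - V_1)/51 + (V_3 - 0)/470 = 0
Collecting terms (coefficients in siemens):
  0.3946·V_1 - 0.01961·V_3 = 1.667
  0.02174·V_3 - 0.01961·V_1 = 0
Determinant D = (0.3946)(0.02174) - (-0.01961)(-0.01961) = 0.008193
V_1 = [(1.667)(0.02174) - (-0.01961)(0)]/D = 4.422 V
V_3 = [(0.3946)(0) - (1.667)(-0.01961)]/D = 3.989 V
Power in each resistor, P = (ΔV)²/R:
  P_R1 = (5 - 4.422)²/3 = 0.1114 W
  P_R2 = (4.422 - 0)²/24 = 0.8147 W
  P_R3 = (4.422 - 3.989)²/51 = 0.003674 W
  P_R4 = (0 - 3.989)²/470 = 0.03386 W
P_total = P_R1 + P_R2 + P_R3 + P_R4 = 0.9636 W

Final answer: 0.9636 W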